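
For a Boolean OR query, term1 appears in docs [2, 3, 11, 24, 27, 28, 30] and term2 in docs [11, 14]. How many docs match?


Boolean OR: find union of posting lists
term1 docs: [2, 3, 11, 24, 27, 28, 30]
term2 docs: [11, 14]
Union: [2, 3, 11, 14, 24, 27, 28, 30]
|union| = 8

8


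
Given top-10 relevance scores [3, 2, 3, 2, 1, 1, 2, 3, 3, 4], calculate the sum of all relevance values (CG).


Cumulative Gain = sum of relevance scores
Position 1: rel=3, running sum=3
Position 2: rel=2, running sum=5
Position 3: rel=3, running sum=8
Position 4: rel=2, running sum=10
Position 5: rel=1, running sum=11
Position 6: rel=1, running sum=12
Position 7: rel=2, running sum=14
Position 8: rel=3, running sum=17
Position 9: rel=3, running sum=20
Position 10: rel=4, running sum=24
CG = 24

24


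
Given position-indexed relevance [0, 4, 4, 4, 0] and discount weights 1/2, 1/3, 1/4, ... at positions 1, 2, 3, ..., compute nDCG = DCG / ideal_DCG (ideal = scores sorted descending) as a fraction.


Position discount weights w_i = 1/(i+1) for i=1..5:
Weights = [1/2, 1/3, 1/4, 1/5, 1/6]
Actual relevance: [0, 4, 4, 4, 0]
DCG = 0/2 + 4/3 + 4/4 + 4/5 + 0/6 = 47/15
Ideal relevance (sorted desc): [4, 4, 4, 0, 0]
Ideal DCG = 4/2 + 4/3 + 4/4 + 0/5 + 0/6 = 13/3
nDCG = DCG / ideal_DCG = 47/15 / 13/3 = 47/65

47/65


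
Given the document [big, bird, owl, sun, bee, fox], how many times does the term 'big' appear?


Document has 6 words
Scanning for 'big':
Found at positions: [0]
Count = 1

1


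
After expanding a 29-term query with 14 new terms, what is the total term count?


Original terms: 29
Expansion terms: 14
Total = 29 + 14 = 43

43


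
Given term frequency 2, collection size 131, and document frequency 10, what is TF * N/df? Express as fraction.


TF * (N/df)
= 2 * (131/10)
= 2 * 131/10
= 131/5

131/5


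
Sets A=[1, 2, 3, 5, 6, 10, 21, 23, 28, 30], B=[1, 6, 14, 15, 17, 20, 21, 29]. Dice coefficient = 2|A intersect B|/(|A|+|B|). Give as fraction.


A intersect B = [1, 6, 21]
|A intersect B| = 3
|A| = 10, |B| = 8
Dice = 2*3 / (10+8)
= 6 / 18 = 1/3

1/3


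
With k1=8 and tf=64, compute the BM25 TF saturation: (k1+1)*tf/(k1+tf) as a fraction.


BM25 TF component = (k1+1)*tf / (k1+tf)
k1 = 8, tf = 64
Numerator = (8+1)*64 = 576
Denominator = 8 + 64 = 72
= 576/72 = 8

8


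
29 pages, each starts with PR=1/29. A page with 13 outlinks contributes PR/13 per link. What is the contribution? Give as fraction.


Initial PR = 1/29 = 1/29
Outlinks = 13
Contribution per link = PR / outlinks
= 1/29 / 13
= 1/377

1/377


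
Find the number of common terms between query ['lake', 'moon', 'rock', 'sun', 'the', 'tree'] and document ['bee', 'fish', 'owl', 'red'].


Query terms: ['lake', 'moon', 'rock', 'sun', 'the', 'tree']
Document terms: ['bee', 'fish', 'owl', 'red']
Common terms: []
Overlap count = 0

0


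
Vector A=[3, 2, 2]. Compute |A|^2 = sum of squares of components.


|A|^2 = sum of squared components
A[0]^2 = 3^2 = 9
A[1]^2 = 2^2 = 4
A[2]^2 = 2^2 = 4
Sum = 9 + 4 + 4 = 17

17


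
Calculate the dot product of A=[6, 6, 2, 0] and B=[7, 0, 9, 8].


Dot product = sum of element-wise products
A[0]*B[0] = 6*7 = 42
A[1]*B[1] = 6*0 = 0
A[2]*B[2] = 2*9 = 18
A[3]*B[3] = 0*8 = 0
Sum = 42 + 0 + 18 + 0 = 60

60


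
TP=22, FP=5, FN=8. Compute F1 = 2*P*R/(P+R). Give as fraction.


F1 = 2 * P * R / (P + R)
P = TP/(TP+FP) = 22/27 = 22/27
R = TP/(TP+FN) = 22/30 = 11/15
2 * P * R = 2 * 22/27 * 11/15 = 484/405
P + R = 22/27 + 11/15 = 209/135
F1 = 484/405 / 209/135 = 44/57

44/57


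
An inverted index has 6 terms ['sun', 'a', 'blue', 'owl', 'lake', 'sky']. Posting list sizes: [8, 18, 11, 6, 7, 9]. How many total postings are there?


Summing posting list sizes:
'sun': 8 postings
'a': 18 postings
'blue': 11 postings
'owl': 6 postings
'lake': 7 postings
'sky': 9 postings
Total = 8 + 18 + 11 + 6 + 7 + 9 = 59

59


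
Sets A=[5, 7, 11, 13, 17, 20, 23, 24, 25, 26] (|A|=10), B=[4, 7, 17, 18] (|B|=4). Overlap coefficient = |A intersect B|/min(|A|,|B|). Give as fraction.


A intersect B = [7, 17]
|A intersect B| = 2
min(|A|, |B|) = min(10, 4) = 4
Overlap = 2 / 4 = 1/2

1/2


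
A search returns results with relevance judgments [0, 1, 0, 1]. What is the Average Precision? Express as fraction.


Computing P@k for each relevant position:
Position 1: not relevant
Position 2: relevant, P@2 = 1/2 = 1/2
Position 3: not relevant
Position 4: relevant, P@4 = 2/4 = 1/2
Sum of P@k = 1/2 + 1/2 = 1
AP = 1 / 2 = 1/2

1/2


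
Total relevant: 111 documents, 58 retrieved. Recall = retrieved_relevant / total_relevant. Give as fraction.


Recall = retrieved_relevant / total_relevant
= 58 / 111
= 58 / (58 + 53)
= 58/111

58/111


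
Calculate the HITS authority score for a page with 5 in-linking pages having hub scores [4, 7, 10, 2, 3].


Authority = sum of hub scores of in-linkers
In-link 1: hub score = 4
In-link 2: hub score = 7
In-link 3: hub score = 10
In-link 4: hub score = 2
In-link 5: hub score = 3
Authority = 4 + 7 + 10 + 2 + 3 = 26

26


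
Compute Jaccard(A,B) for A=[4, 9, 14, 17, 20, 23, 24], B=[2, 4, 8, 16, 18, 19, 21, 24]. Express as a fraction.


A intersect B = [4, 24]
|A intersect B| = 2
A union B = [2, 4, 8, 9, 14, 16, 17, 18, 19, 20, 21, 23, 24]
|A union B| = 13
Jaccard = 2/13 = 2/13

2/13


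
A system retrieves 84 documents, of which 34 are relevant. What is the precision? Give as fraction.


Precision = relevant_retrieved / total_retrieved
= 34 / 84
= 34 / (34 + 50)
= 17/42

17/42


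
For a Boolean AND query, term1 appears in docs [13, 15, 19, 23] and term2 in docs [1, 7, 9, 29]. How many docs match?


Boolean AND: find intersection of posting lists
term1 docs: [13, 15, 19, 23]
term2 docs: [1, 7, 9, 29]
Intersection: []
|intersection| = 0

0


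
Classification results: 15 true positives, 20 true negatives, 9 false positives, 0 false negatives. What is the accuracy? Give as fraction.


Accuracy = (TP + TN) / (TP + TN + FP + FN)
TP + TN = 15 + 20 = 35
Total = 15 + 20 + 9 + 0 = 44
Accuracy = 35 / 44 = 35/44

35/44


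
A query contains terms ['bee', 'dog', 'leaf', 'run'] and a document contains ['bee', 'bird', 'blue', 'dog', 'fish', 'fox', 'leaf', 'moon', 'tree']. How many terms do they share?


Query terms: ['bee', 'dog', 'leaf', 'run']
Document terms: ['bee', 'bird', 'blue', 'dog', 'fish', 'fox', 'leaf', 'moon', 'tree']
Common terms: ['bee', 'dog', 'leaf']
Overlap count = 3

3


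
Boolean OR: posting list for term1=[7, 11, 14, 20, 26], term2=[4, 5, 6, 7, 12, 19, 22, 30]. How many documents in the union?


Boolean OR: find union of posting lists
term1 docs: [7, 11, 14, 20, 26]
term2 docs: [4, 5, 6, 7, 12, 19, 22, 30]
Union: [4, 5, 6, 7, 11, 12, 14, 19, 20, 22, 26, 30]
|union| = 12

12


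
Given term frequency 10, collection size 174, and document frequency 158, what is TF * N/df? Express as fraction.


TF * (N/df)
= 10 * (174/158)
= 10 * 87/79
= 870/79

870/79


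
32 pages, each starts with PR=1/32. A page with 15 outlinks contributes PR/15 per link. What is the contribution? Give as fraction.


Initial PR = 1/32 = 1/32
Outlinks = 15
Contribution per link = PR / outlinks
= 1/32 / 15
= 1/480

1/480


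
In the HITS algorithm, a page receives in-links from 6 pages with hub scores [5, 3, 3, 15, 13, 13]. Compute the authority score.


Authority = sum of hub scores of in-linkers
In-link 1: hub score = 5
In-link 2: hub score = 3
In-link 3: hub score = 3
In-link 4: hub score = 15
In-link 5: hub score = 13
In-link 6: hub score = 13
Authority = 5 + 3 + 3 + 15 + 13 + 13 = 52

52


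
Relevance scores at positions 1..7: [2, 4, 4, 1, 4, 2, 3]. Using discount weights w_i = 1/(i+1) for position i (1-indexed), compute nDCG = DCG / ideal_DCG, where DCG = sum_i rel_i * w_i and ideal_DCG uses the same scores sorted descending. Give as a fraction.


Position discount weights w_i = 1/(i+1) for i=1..7:
Weights = [1/2, 1/3, 1/4, 1/5, 1/6, 1/7, 1/8]
Actual relevance: [2, 4, 4, 1, 4, 2, 3]
DCG = 2/2 + 4/3 + 4/4 + 1/5 + 4/6 + 2/7 + 3/8 = 1361/280
Ideal relevance (sorted desc): [4, 4, 4, 3, 2, 2, 1]
Ideal DCG = 4/2 + 4/3 + 4/4 + 3/5 + 2/6 + 2/7 + 1/8 = 4769/840
nDCG = DCG / ideal_DCG = 1361/280 / 4769/840 = 4083/4769

4083/4769


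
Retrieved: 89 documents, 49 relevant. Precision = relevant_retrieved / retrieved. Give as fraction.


Precision = relevant_retrieved / total_retrieved
= 49 / 89
= 49 / (49 + 40)
= 49/89

49/89


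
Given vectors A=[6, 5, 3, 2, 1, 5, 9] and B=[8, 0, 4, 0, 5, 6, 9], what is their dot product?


Dot product = sum of element-wise products
A[0]*B[0] = 6*8 = 48
A[1]*B[1] = 5*0 = 0
A[2]*B[2] = 3*4 = 12
A[3]*B[3] = 2*0 = 0
A[4]*B[4] = 1*5 = 5
A[5]*B[5] = 5*6 = 30
A[6]*B[6] = 9*9 = 81
Sum = 48 + 0 + 12 + 0 + 5 + 30 + 81 = 176

176


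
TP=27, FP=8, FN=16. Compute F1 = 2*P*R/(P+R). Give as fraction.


F1 = 2 * P * R / (P + R)
P = TP/(TP+FP) = 27/35 = 27/35
R = TP/(TP+FN) = 27/43 = 27/43
2 * P * R = 2 * 27/35 * 27/43 = 1458/1505
P + R = 27/35 + 27/43 = 2106/1505
F1 = 1458/1505 / 2106/1505 = 9/13

9/13


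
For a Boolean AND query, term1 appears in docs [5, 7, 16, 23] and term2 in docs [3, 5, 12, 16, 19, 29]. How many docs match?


Boolean AND: find intersection of posting lists
term1 docs: [5, 7, 16, 23]
term2 docs: [3, 5, 12, 16, 19, 29]
Intersection: [5, 16]
|intersection| = 2

2


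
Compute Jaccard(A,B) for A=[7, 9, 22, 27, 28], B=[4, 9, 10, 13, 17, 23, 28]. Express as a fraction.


A intersect B = [9, 28]
|A intersect B| = 2
A union B = [4, 7, 9, 10, 13, 17, 22, 23, 27, 28]
|A union B| = 10
Jaccard = 2/10 = 1/5

1/5


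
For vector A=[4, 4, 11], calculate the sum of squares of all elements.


|A|^2 = sum of squared components
A[0]^2 = 4^2 = 16
A[1]^2 = 4^2 = 16
A[2]^2 = 11^2 = 121
Sum = 16 + 16 + 121 = 153

153


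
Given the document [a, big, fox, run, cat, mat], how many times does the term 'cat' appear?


Document has 6 words
Scanning for 'cat':
Found at positions: [4]
Count = 1

1


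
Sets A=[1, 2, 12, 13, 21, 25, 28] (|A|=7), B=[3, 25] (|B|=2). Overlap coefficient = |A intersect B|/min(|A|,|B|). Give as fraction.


A intersect B = [25]
|A intersect B| = 1
min(|A|, |B|) = min(7, 2) = 2
Overlap = 1 / 2 = 1/2

1/2


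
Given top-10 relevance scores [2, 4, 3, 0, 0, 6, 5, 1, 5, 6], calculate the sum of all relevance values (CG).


Cumulative Gain = sum of relevance scores
Position 1: rel=2, running sum=2
Position 2: rel=4, running sum=6
Position 3: rel=3, running sum=9
Position 4: rel=0, running sum=9
Position 5: rel=0, running sum=9
Position 6: rel=6, running sum=15
Position 7: rel=5, running sum=20
Position 8: rel=1, running sum=21
Position 9: rel=5, running sum=26
Position 10: rel=6, running sum=32
CG = 32

32


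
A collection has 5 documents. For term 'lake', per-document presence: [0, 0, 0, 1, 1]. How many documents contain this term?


Checking each document for 'lake':
Doc 1: absent
Doc 2: absent
Doc 3: absent
Doc 4: present
Doc 5: present
df = sum of presences = 0 + 0 + 0 + 1 + 1 = 2

2


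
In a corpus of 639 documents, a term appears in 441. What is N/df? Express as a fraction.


IDF ratio = N / df
= 639 / 441
= 71/49

71/49


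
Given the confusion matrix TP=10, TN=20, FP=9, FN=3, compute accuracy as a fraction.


Accuracy = (TP + TN) / (TP + TN + FP + FN)
TP + TN = 10 + 20 = 30
Total = 10 + 20 + 9 + 3 = 42
Accuracy = 30 / 42 = 5/7

5/7


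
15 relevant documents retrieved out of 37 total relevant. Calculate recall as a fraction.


Recall = retrieved_relevant / total_relevant
= 15 / 37
= 15 / (15 + 22)
= 15/37

15/37


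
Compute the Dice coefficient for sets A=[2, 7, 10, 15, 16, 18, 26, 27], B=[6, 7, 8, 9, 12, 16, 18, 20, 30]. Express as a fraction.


A intersect B = [7, 16, 18]
|A intersect B| = 3
|A| = 8, |B| = 9
Dice = 2*3 / (8+9)
= 6 / 17 = 6/17

6/17


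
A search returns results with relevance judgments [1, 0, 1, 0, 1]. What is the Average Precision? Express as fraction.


Computing P@k for each relevant position:
Position 1: relevant, P@1 = 1/1 = 1
Position 2: not relevant
Position 3: relevant, P@3 = 2/3 = 2/3
Position 4: not relevant
Position 5: relevant, P@5 = 3/5 = 3/5
Sum of P@k = 1 + 2/3 + 3/5 = 34/15
AP = 34/15 / 3 = 34/45

34/45


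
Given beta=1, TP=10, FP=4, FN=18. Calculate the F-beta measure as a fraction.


P = TP/(TP+FP) = 10/14 = 5/7
R = TP/(TP+FN) = 10/28 = 5/14
beta^2 = 1^2 = 1
(1 + beta^2) = 2
Numerator = (1+beta^2)*P*R = 25/49
Denominator = beta^2*P + R = 5/7 + 5/14 = 15/14
F_beta = 10/21

10/21


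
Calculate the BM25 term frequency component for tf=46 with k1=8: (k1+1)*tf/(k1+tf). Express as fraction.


BM25 TF component = (k1+1)*tf / (k1+tf)
k1 = 8, tf = 46
Numerator = (8+1)*46 = 414
Denominator = 8 + 46 = 54
= 414/54 = 23/3

23/3


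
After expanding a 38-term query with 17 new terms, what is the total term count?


Original terms: 38
Expansion terms: 17
Total = 38 + 17 = 55

55


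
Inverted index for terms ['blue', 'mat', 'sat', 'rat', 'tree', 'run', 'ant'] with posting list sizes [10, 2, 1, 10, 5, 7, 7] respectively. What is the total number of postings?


Summing posting list sizes:
'blue': 10 postings
'mat': 2 postings
'sat': 1 postings
'rat': 10 postings
'tree': 5 postings
'run': 7 postings
'ant': 7 postings
Total = 10 + 2 + 1 + 10 + 5 + 7 + 7 = 42

42


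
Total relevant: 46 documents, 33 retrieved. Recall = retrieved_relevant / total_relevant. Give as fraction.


Recall = retrieved_relevant / total_relevant
= 33 / 46
= 33 / (33 + 13)
= 33/46

33/46


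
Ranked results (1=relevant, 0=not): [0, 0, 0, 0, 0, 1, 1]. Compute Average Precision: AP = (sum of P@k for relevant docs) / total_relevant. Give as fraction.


Computing P@k for each relevant position:
Position 1: not relevant
Position 2: not relevant
Position 3: not relevant
Position 4: not relevant
Position 5: not relevant
Position 6: relevant, P@6 = 1/6 = 1/6
Position 7: relevant, P@7 = 2/7 = 2/7
Sum of P@k = 1/6 + 2/7 = 19/42
AP = 19/42 / 2 = 19/84

19/84


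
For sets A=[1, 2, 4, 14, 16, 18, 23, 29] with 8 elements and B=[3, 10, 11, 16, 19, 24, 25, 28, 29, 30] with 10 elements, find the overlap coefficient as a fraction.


A intersect B = [16, 29]
|A intersect B| = 2
min(|A|, |B|) = min(8, 10) = 8
Overlap = 2 / 8 = 1/4

1/4


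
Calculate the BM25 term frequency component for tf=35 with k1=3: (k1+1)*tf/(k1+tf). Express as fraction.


BM25 TF component = (k1+1)*tf / (k1+tf)
k1 = 3, tf = 35
Numerator = (3+1)*35 = 140
Denominator = 3 + 35 = 38
= 140/38 = 70/19

70/19


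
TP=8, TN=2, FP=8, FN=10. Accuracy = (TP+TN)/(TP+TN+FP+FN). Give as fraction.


Accuracy = (TP + TN) / (TP + TN + FP + FN)
TP + TN = 8 + 2 = 10
Total = 8 + 2 + 8 + 10 = 28
Accuracy = 10 / 28 = 5/14

5/14


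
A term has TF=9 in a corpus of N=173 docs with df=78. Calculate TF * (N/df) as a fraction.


TF * (N/df)
= 9 * (173/78)
= 9 * 173/78
= 519/26

519/26


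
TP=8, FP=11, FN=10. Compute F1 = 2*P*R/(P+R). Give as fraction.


F1 = 2 * P * R / (P + R)
P = TP/(TP+FP) = 8/19 = 8/19
R = TP/(TP+FN) = 8/18 = 4/9
2 * P * R = 2 * 8/19 * 4/9 = 64/171
P + R = 8/19 + 4/9 = 148/171
F1 = 64/171 / 148/171 = 16/37

16/37


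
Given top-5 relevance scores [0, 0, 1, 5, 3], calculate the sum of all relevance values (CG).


Cumulative Gain = sum of relevance scores
Position 1: rel=0, running sum=0
Position 2: rel=0, running sum=0
Position 3: rel=1, running sum=1
Position 4: rel=5, running sum=6
Position 5: rel=3, running sum=9
CG = 9

9


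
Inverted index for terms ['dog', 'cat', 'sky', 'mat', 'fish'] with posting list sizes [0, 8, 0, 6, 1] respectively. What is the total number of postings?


Summing posting list sizes:
'dog': 0 postings
'cat': 8 postings
'sky': 0 postings
'mat': 6 postings
'fish': 1 postings
Total = 0 + 8 + 0 + 6 + 1 = 15

15


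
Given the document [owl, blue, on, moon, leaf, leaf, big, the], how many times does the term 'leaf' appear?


Document has 8 words
Scanning for 'leaf':
Found at positions: [4, 5]
Count = 2

2


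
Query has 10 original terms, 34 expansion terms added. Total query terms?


Original terms: 10
Expansion terms: 34
Total = 10 + 34 = 44

44


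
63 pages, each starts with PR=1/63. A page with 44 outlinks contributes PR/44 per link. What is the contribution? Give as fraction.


Initial PR = 1/63 = 1/63
Outlinks = 44
Contribution per link = PR / outlinks
= 1/63 / 44
= 1/2772

1/2772


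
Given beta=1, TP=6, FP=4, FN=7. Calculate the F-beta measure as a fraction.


P = TP/(TP+FP) = 6/10 = 3/5
R = TP/(TP+FN) = 6/13 = 6/13
beta^2 = 1^2 = 1
(1 + beta^2) = 2
Numerator = (1+beta^2)*P*R = 36/65
Denominator = beta^2*P + R = 3/5 + 6/13 = 69/65
F_beta = 12/23

12/23


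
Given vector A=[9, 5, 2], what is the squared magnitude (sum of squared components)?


|A|^2 = sum of squared components
A[0]^2 = 9^2 = 81
A[1]^2 = 5^2 = 25
A[2]^2 = 2^2 = 4
Sum = 81 + 25 + 4 = 110

110


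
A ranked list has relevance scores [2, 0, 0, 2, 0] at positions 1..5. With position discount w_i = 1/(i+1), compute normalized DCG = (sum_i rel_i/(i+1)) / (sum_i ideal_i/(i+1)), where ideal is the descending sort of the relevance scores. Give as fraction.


Position discount weights w_i = 1/(i+1) for i=1..5:
Weights = [1/2, 1/3, 1/4, 1/5, 1/6]
Actual relevance: [2, 0, 0, 2, 0]
DCG = 2/2 + 0/3 + 0/4 + 2/5 + 0/6 = 7/5
Ideal relevance (sorted desc): [2, 2, 0, 0, 0]
Ideal DCG = 2/2 + 2/3 + 0/4 + 0/5 + 0/6 = 5/3
nDCG = DCG / ideal_DCG = 7/5 / 5/3 = 21/25

21/25


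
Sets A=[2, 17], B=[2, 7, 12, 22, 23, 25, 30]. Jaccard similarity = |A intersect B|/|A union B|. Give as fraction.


A intersect B = [2]
|A intersect B| = 1
A union B = [2, 7, 12, 17, 22, 23, 25, 30]
|A union B| = 8
Jaccard = 1/8 = 1/8

1/8


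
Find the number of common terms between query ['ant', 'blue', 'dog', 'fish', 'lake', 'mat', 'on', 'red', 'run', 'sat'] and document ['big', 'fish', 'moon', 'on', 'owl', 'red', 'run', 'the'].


Query terms: ['ant', 'blue', 'dog', 'fish', 'lake', 'mat', 'on', 'red', 'run', 'sat']
Document terms: ['big', 'fish', 'moon', 'on', 'owl', 'red', 'run', 'the']
Common terms: ['fish', 'on', 'red', 'run']
Overlap count = 4

4


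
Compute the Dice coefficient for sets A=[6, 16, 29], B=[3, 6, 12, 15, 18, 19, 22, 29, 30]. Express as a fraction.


A intersect B = [6, 29]
|A intersect B| = 2
|A| = 3, |B| = 9
Dice = 2*2 / (3+9)
= 4 / 12 = 1/3

1/3


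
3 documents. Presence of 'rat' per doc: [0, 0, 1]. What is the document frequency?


Checking each document for 'rat':
Doc 1: absent
Doc 2: absent
Doc 3: present
df = sum of presences = 0 + 0 + 1 = 1

1


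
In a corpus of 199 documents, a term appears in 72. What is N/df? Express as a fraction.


IDF ratio = N / df
= 199 / 72
= 199/72

199/72


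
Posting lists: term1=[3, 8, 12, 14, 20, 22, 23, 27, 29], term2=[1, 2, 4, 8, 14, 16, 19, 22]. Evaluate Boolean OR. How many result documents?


Boolean OR: find union of posting lists
term1 docs: [3, 8, 12, 14, 20, 22, 23, 27, 29]
term2 docs: [1, 2, 4, 8, 14, 16, 19, 22]
Union: [1, 2, 3, 4, 8, 12, 14, 16, 19, 20, 22, 23, 27, 29]
|union| = 14

14


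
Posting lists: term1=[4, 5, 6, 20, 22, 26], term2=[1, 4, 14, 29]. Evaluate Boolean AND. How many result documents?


Boolean AND: find intersection of posting lists
term1 docs: [4, 5, 6, 20, 22, 26]
term2 docs: [1, 4, 14, 29]
Intersection: [4]
|intersection| = 1

1


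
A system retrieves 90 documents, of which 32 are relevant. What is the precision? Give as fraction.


Precision = relevant_retrieved / total_retrieved
= 32 / 90
= 32 / (32 + 58)
= 16/45

16/45


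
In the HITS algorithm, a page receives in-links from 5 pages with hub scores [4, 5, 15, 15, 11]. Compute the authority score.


Authority = sum of hub scores of in-linkers
In-link 1: hub score = 4
In-link 2: hub score = 5
In-link 3: hub score = 15
In-link 4: hub score = 15
In-link 5: hub score = 11
Authority = 4 + 5 + 15 + 15 + 11 = 50

50


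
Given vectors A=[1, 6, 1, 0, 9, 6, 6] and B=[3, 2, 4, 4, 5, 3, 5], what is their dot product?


Dot product = sum of element-wise products
A[0]*B[0] = 1*3 = 3
A[1]*B[1] = 6*2 = 12
A[2]*B[2] = 1*4 = 4
A[3]*B[3] = 0*4 = 0
A[4]*B[4] = 9*5 = 45
A[5]*B[5] = 6*3 = 18
A[6]*B[6] = 6*5 = 30
Sum = 3 + 12 + 4 + 0 + 45 + 18 + 30 = 112

112


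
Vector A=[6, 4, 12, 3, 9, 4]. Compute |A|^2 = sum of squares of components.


|A|^2 = sum of squared components
A[0]^2 = 6^2 = 36
A[1]^2 = 4^2 = 16
A[2]^2 = 12^2 = 144
A[3]^2 = 3^2 = 9
A[4]^2 = 9^2 = 81
A[5]^2 = 4^2 = 16
Sum = 36 + 16 + 144 + 9 + 81 + 16 = 302

302


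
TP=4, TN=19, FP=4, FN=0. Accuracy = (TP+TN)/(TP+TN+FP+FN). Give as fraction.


Accuracy = (TP + TN) / (TP + TN + FP + FN)
TP + TN = 4 + 19 = 23
Total = 4 + 19 + 4 + 0 = 27
Accuracy = 23 / 27 = 23/27

23/27


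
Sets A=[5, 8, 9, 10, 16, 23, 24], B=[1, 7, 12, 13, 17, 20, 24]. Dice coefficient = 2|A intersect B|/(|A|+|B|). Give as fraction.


A intersect B = [24]
|A intersect B| = 1
|A| = 7, |B| = 7
Dice = 2*1 / (7+7)
= 2 / 14 = 1/7

1/7


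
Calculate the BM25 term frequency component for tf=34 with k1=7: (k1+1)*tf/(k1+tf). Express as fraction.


BM25 TF component = (k1+1)*tf / (k1+tf)
k1 = 7, tf = 34
Numerator = (7+1)*34 = 272
Denominator = 7 + 34 = 41
= 272/41 = 272/41

272/41


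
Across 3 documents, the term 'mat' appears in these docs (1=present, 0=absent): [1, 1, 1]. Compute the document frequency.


Checking each document for 'mat':
Doc 1: present
Doc 2: present
Doc 3: present
df = sum of presences = 1 + 1 + 1 = 3

3


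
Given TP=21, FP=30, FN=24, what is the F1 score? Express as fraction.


F1 = 2 * P * R / (P + R)
P = TP/(TP+FP) = 21/51 = 7/17
R = TP/(TP+FN) = 21/45 = 7/15
2 * P * R = 2 * 7/17 * 7/15 = 98/255
P + R = 7/17 + 7/15 = 224/255
F1 = 98/255 / 224/255 = 7/16

7/16


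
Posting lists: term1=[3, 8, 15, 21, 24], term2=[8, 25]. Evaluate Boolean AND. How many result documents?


Boolean AND: find intersection of posting lists
term1 docs: [3, 8, 15, 21, 24]
term2 docs: [8, 25]
Intersection: [8]
|intersection| = 1

1


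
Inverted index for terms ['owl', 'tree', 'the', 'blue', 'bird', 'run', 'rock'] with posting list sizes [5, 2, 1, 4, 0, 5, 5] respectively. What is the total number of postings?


Summing posting list sizes:
'owl': 5 postings
'tree': 2 postings
'the': 1 postings
'blue': 4 postings
'bird': 0 postings
'run': 5 postings
'rock': 5 postings
Total = 5 + 2 + 1 + 4 + 0 + 5 + 5 = 22

22


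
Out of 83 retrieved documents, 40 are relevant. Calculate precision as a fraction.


Precision = relevant_retrieved / total_retrieved
= 40 / 83
= 40 / (40 + 43)
= 40/83

40/83


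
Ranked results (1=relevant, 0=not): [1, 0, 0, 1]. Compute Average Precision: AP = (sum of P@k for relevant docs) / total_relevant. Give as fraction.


Computing P@k for each relevant position:
Position 1: relevant, P@1 = 1/1 = 1
Position 2: not relevant
Position 3: not relevant
Position 4: relevant, P@4 = 2/4 = 1/2
Sum of P@k = 1 + 1/2 = 3/2
AP = 3/2 / 2 = 3/4

3/4


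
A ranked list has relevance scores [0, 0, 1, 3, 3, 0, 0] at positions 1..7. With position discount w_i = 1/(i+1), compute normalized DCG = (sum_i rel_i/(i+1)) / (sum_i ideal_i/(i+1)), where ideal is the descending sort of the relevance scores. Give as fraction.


Position discount weights w_i = 1/(i+1) for i=1..7:
Weights = [1/2, 1/3, 1/4, 1/5, 1/6, 1/7, 1/8]
Actual relevance: [0, 0, 1, 3, 3, 0, 0]
DCG = 0/2 + 0/3 + 1/4 + 3/5 + 3/6 + 0/7 + 0/8 = 27/20
Ideal relevance (sorted desc): [3, 3, 1, 0, 0, 0, 0]
Ideal DCG = 3/2 + 3/3 + 1/4 + 0/5 + 0/6 + 0/7 + 0/8 = 11/4
nDCG = DCG / ideal_DCG = 27/20 / 11/4 = 27/55

27/55


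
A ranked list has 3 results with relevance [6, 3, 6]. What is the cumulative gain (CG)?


Cumulative Gain = sum of relevance scores
Position 1: rel=6, running sum=6
Position 2: rel=3, running sum=9
Position 3: rel=6, running sum=15
CG = 15

15


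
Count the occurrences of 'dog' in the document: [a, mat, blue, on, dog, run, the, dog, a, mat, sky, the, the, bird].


Document has 14 words
Scanning for 'dog':
Found at positions: [4, 7]
Count = 2

2


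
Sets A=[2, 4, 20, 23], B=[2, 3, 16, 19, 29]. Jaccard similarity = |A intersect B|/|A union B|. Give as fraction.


A intersect B = [2]
|A intersect B| = 1
A union B = [2, 3, 4, 16, 19, 20, 23, 29]
|A union B| = 8
Jaccard = 1/8 = 1/8

1/8


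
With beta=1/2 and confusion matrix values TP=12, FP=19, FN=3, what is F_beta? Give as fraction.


P = TP/(TP+FP) = 12/31 = 12/31
R = TP/(TP+FN) = 12/15 = 4/5
beta^2 = 1/2^2 = 1/4
(1 + beta^2) = 5/4
Numerator = (1+beta^2)*P*R = 12/31
Denominator = beta^2*P + R = 3/31 + 4/5 = 139/155
F_beta = 60/139

60/139


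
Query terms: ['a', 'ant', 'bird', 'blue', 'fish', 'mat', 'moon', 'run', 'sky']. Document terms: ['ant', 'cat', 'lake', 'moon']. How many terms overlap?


Query terms: ['a', 'ant', 'bird', 'blue', 'fish', 'mat', 'moon', 'run', 'sky']
Document terms: ['ant', 'cat', 'lake', 'moon']
Common terms: ['ant', 'moon']
Overlap count = 2

2


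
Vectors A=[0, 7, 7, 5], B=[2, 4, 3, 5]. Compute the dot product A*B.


Dot product = sum of element-wise products
A[0]*B[0] = 0*2 = 0
A[1]*B[1] = 7*4 = 28
A[2]*B[2] = 7*3 = 21
A[3]*B[3] = 5*5 = 25
Sum = 0 + 28 + 21 + 25 = 74

74


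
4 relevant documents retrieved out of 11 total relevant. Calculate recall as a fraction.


Recall = retrieved_relevant / total_relevant
= 4 / 11
= 4 / (4 + 7)
= 4/11

4/11


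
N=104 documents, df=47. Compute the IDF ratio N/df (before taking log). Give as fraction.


IDF ratio = N / df
= 104 / 47
= 104/47

104/47


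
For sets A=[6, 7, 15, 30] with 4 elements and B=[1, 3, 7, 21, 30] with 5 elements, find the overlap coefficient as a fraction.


A intersect B = [7, 30]
|A intersect B| = 2
min(|A|, |B|) = min(4, 5) = 4
Overlap = 2 / 4 = 1/2

1/2


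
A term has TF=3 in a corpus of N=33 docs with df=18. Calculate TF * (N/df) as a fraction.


TF * (N/df)
= 3 * (33/18)
= 3 * 11/6
= 11/2

11/2


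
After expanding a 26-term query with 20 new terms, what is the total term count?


Original terms: 26
Expansion terms: 20
Total = 26 + 20 = 46

46


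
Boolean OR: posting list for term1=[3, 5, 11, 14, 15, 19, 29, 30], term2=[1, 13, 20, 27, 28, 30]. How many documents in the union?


Boolean OR: find union of posting lists
term1 docs: [3, 5, 11, 14, 15, 19, 29, 30]
term2 docs: [1, 13, 20, 27, 28, 30]
Union: [1, 3, 5, 11, 13, 14, 15, 19, 20, 27, 28, 29, 30]
|union| = 13

13


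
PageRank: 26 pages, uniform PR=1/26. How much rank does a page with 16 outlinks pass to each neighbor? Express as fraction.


Initial PR = 1/26 = 1/26
Outlinks = 16
Contribution per link = PR / outlinks
= 1/26 / 16
= 1/416

1/416


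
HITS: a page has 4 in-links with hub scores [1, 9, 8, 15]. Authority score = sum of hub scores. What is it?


Authority = sum of hub scores of in-linkers
In-link 1: hub score = 1
In-link 2: hub score = 9
In-link 3: hub score = 8
In-link 4: hub score = 15
Authority = 1 + 9 + 8 + 15 = 33

33


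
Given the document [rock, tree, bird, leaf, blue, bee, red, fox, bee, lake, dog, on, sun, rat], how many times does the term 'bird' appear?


Document has 14 words
Scanning for 'bird':
Found at positions: [2]
Count = 1

1


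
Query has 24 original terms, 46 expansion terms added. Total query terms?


Original terms: 24
Expansion terms: 46
Total = 24 + 46 = 70

70


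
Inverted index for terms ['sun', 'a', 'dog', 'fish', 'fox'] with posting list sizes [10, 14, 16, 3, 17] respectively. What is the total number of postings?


Summing posting list sizes:
'sun': 10 postings
'a': 14 postings
'dog': 16 postings
'fish': 3 postings
'fox': 17 postings
Total = 10 + 14 + 16 + 3 + 17 = 60

60


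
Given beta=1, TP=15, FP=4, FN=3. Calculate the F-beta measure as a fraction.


P = TP/(TP+FP) = 15/19 = 15/19
R = TP/(TP+FN) = 15/18 = 5/6
beta^2 = 1^2 = 1
(1 + beta^2) = 2
Numerator = (1+beta^2)*P*R = 25/19
Denominator = beta^2*P + R = 15/19 + 5/6 = 185/114
F_beta = 30/37

30/37


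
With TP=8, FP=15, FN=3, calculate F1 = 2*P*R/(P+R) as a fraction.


F1 = 2 * P * R / (P + R)
P = TP/(TP+FP) = 8/23 = 8/23
R = TP/(TP+FN) = 8/11 = 8/11
2 * P * R = 2 * 8/23 * 8/11 = 128/253
P + R = 8/23 + 8/11 = 272/253
F1 = 128/253 / 272/253 = 8/17

8/17


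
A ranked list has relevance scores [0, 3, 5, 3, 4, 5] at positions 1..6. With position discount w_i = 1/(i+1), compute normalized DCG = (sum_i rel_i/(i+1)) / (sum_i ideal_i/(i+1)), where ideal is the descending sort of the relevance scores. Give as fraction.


Position discount weights w_i = 1/(i+1) for i=1..6:
Weights = [1/2, 1/3, 1/4, 1/5, 1/6, 1/7]
Actual relevance: [0, 3, 5, 3, 4, 5]
DCG = 0/2 + 3/3 + 5/4 + 3/5 + 4/6 + 5/7 = 1777/420
Ideal relevance (sorted desc): [5, 5, 4, 3, 3, 0]
Ideal DCG = 5/2 + 5/3 + 4/4 + 3/5 + 3/6 + 0/7 = 94/15
nDCG = DCG / ideal_DCG = 1777/420 / 94/15 = 1777/2632

1777/2632


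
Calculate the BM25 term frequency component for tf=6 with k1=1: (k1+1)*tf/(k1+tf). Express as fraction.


BM25 TF component = (k1+1)*tf / (k1+tf)
k1 = 1, tf = 6
Numerator = (1+1)*6 = 12
Denominator = 1 + 6 = 7
= 12/7 = 12/7

12/7


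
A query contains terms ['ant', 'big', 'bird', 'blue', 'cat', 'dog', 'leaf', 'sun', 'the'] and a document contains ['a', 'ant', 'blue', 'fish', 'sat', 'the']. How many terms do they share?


Query terms: ['ant', 'big', 'bird', 'blue', 'cat', 'dog', 'leaf', 'sun', 'the']
Document terms: ['a', 'ant', 'blue', 'fish', 'sat', 'the']
Common terms: ['ant', 'blue', 'the']
Overlap count = 3

3


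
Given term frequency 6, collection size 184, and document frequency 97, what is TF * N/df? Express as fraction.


TF * (N/df)
= 6 * (184/97)
= 6 * 184/97
= 1104/97

1104/97


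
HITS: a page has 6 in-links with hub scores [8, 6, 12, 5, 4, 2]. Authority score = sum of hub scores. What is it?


Authority = sum of hub scores of in-linkers
In-link 1: hub score = 8
In-link 2: hub score = 6
In-link 3: hub score = 12
In-link 4: hub score = 5
In-link 5: hub score = 4
In-link 6: hub score = 2
Authority = 8 + 6 + 12 + 5 + 4 + 2 = 37

37


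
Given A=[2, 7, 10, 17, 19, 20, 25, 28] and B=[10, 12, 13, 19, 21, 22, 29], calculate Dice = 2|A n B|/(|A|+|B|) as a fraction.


A intersect B = [10, 19]
|A intersect B| = 2
|A| = 8, |B| = 7
Dice = 2*2 / (8+7)
= 4 / 15 = 4/15

4/15


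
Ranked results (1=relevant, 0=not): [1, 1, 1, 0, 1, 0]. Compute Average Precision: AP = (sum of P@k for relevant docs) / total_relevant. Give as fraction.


Computing P@k for each relevant position:
Position 1: relevant, P@1 = 1/1 = 1
Position 2: relevant, P@2 = 2/2 = 1
Position 3: relevant, P@3 = 3/3 = 1
Position 4: not relevant
Position 5: relevant, P@5 = 4/5 = 4/5
Position 6: not relevant
Sum of P@k = 1 + 1 + 1 + 4/5 = 19/5
AP = 19/5 / 4 = 19/20

19/20


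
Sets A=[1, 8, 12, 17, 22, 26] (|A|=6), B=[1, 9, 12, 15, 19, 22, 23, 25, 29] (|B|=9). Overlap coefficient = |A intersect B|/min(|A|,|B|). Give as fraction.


A intersect B = [1, 12, 22]
|A intersect B| = 3
min(|A|, |B|) = min(6, 9) = 6
Overlap = 3 / 6 = 1/2

1/2


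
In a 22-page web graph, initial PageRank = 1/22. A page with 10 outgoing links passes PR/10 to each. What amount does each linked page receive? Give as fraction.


Initial PR = 1/22 = 1/22
Outlinks = 10
Contribution per link = PR / outlinks
= 1/22 / 10
= 1/220

1/220


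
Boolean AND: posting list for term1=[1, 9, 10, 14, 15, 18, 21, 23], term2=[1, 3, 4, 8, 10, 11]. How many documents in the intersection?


Boolean AND: find intersection of posting lists
term1 docs: [1, 9, 10, 14, 15, 18, 21, 23]
term2 docs: [1, 3, 4, 8, 10, 11]
Intersection: [1, 10]
|intersection| = 2

2


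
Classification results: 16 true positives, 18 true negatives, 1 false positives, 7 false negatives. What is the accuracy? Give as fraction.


Accuracy = (TP + TN) / (TP + TN + FP + FN)
TP + TN = 16 + 18 = 34
Total = 16 + 18 + 1 + 7 = 42
Accuracy = 34 / 42 = 17/21

17/21


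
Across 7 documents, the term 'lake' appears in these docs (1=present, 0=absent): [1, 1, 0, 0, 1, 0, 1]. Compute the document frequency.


Checking each document for 'lake':
Doc 1: present
Doc 2: present
Doc 3: absent
Doc 4: absent
Doc 5: present
Doc 6: absent
Doc 7: present
df = sum of presences = 1 + 1 + 0 + 0 + 1 + 0 + 1 = 4

4


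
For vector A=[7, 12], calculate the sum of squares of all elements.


|A|^2 = sum of squared components
A[0]^2 = 7^2 = 49
A[1]^2 = 12^2 = 144
Sum = 49 + 144 = 193

193


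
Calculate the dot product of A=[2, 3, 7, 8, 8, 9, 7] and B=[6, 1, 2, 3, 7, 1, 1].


Dot product = sum of element-wise products
A[0]*B[0] = 2*6 = 12
A[1]*B[1] = 3*1 = 3
A[2]*B[2] = 7*2 = 14
A[3]*B[3] = 8*3 = 24
A[4]*B[4] = 8*7 = 56
A[5]*B[5] = 9*1 = 9
A[6]*B[6] = 7*1 = 7
Sum = 12 + 3 + 14 + 24 + 56 + 9 + 7 = 125

125


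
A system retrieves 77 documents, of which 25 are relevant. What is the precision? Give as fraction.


Precision = relevant_retrieved / total_retrieved
= 25 / 77
= 25 / (25 + 52)
= 25/77

25/77


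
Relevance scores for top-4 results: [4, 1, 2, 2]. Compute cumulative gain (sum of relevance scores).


Cumulative Gain = sum of relevance scores
Position 1: rel=4, running sum=4
Position 2: rel=1, running sum=5
Position 3: rel=2, running sum=7
Position 4: rel=2, running sum=9
CG = 9

9


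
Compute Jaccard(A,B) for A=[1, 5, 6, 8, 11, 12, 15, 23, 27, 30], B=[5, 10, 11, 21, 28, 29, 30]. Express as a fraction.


A intersect B = [5, 11, 30]
|A intersect B| = 3
A union B = [1, 5, 6, 8, 10, 11, 12, 15, 21, 23, 27, 28, 29, 30]
|A union B| = 14
Jaccard = 3/14 = 3/14

3/14


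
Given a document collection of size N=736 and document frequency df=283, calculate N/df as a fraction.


IDF ratio = N / df
= 736 / 283
= 736/283

736/283


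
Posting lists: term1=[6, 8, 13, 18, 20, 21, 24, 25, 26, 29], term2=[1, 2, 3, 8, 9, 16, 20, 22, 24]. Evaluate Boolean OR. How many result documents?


Boolean OR: find union of posting lists
term1 docs: [6, 8, 13, 18, 20, 21, 24, 25, 26, 29]
term2 docs: [1, 2, 3, 8, 9, 16, 20, 22, 24]
Union: [1, 2, 3, 6, 8, 9, 13, 16, 18, 20, 21, 22, 24, 25, 26, 29]
|union| = 16

16


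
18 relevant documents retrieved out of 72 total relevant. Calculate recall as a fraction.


Recall = retrieved_relevant / total_relevant
= 18 / 72
= 18 / (18 + 54)
= 1/4

1/4


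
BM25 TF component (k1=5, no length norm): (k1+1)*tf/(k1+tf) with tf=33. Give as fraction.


BM25 TF component = (k1+1)*tf / (k1+tf)
k1 = 5, tf = 33
Numerator = (5+1)*33 = 198
Denominator = 5 + 33 = 38
= 198/38 = 99/19

99/19


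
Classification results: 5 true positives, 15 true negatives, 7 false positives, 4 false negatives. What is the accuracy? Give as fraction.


Accuracy = (TP + TN) / (TP + TN + FP + FN)
TP + TN = 5 + 15 = 20
Total = 5 + 15 + 7 + 4 = 31
Accuracy = 20 / 31 = 20/31

20/31


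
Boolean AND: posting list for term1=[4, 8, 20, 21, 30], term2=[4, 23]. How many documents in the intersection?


Boolean AND: find intersection of posting lists
term1 docs: [4, 8, 20, 21, 30]
term2 docs: [4, 23]
Intersection: [4]
|intersection| = 1

1


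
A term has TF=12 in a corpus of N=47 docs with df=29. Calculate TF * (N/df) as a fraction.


TF * (N/df)
= 12 * (47/29)
= 12 * 47/29
= 564/29

564/29


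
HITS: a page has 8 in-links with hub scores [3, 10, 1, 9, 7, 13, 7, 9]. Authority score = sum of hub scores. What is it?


Authority = sum of hub scores of in-linkers
In-link 1: hub score = 3
In-link 2: hub score = 10
In-link 3: hub score = 1
In-link 4: hub score = 9
In-link 5: hub score = 7
In-link 6: hub score = 13
In-link 7: hub score = 7
In-link 8: hub score = 9
Authority = 3 + 10 + 1 + 9 + 7 + 13 + 7 + 9 = 59

59


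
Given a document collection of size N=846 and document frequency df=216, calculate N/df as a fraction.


IDF ratio = N / df
= 846 / 216
= 47/12

47/12


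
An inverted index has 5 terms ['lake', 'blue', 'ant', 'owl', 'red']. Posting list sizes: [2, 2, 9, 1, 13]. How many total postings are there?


Summing posting list sizes:
'lake': 2 postings
'blue': 2 postings
'ant': 9 postings
'owl': 1 postings
'red': 13 postings
Total = 2 + 2 + 9 + 1 + 13 = 27

27


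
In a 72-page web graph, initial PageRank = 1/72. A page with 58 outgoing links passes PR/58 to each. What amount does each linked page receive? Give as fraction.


Initial PR = 1/72 = 1/72
Outlinks = 58
Contribution per link = PR / outlinks
= 1/72 / 58
= 1/4176

1/4176


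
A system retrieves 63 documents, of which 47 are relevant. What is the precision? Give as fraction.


Precision = relevant_retrieved / total_retrieved
= 47 / 63
= 47 / (47 + 16)
= 47/63

47/63


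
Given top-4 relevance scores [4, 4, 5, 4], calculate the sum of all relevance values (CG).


Cumulative Gain = sum of relevance scores
Position 1: rel=4, running sum=4
Position 2: rel=4, running sum=8
Position 3: rel=5, running sum=13
Position 4: rel=4, running sum=17
CG = 17

17


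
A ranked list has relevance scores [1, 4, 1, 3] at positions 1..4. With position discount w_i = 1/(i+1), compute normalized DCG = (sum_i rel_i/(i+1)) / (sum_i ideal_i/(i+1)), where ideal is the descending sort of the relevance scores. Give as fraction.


Position discount weights w_i = 1/(i+1) for i=1..4:
Weights = [1/2, 1/3, 1/4, 1/5]
Actual relevance: [1, 4, 1, 3]
DCG = 1/2 + 4/3 + 1/4 + 3/5 = 161/60
Ideal relevance (sorted desc): [4, 3, 1, 1]
Ideal DCG = 4/2 + 3/3 + 1/4 + 1/5 = 69/20
nDCG = DCG / ideal_DCG = 161/60 / 69/20 = 7/9

7/9


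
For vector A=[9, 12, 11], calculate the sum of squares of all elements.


|A|^2 = sum of squared components
A[0]^2 = 9^2 = 81
A[1]^2 = 12^2 = 144
A[2]^2 = 11^2 = 121
Sum = 81 + 144 + 121 = 346

346


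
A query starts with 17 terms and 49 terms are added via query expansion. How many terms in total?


Original terms: 17
Expansion terms: 49
Total = 17 + 49 = 66

66


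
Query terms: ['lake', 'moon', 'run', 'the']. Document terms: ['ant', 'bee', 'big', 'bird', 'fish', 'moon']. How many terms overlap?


Query terms: ['lake', 'moon', 'run', 'the']
Document terms: ['ant', 'bee', 'big', 'bird', 'fish', 'moon']
Common terms: ['moon']
Overlap count = 1

1


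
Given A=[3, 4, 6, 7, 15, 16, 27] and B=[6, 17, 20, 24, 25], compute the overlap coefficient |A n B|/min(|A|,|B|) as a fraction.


A intersect B = [6]
|A intersect B| = 1
min(|A|, |B|) = min(7, 5) = 5
Overlap = 1 / 5 = 1/5

1/5


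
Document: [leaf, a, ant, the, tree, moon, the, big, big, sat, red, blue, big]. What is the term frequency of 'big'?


Document has 13 words
Scanning for 'big':
Found at positions: [7, 8, 12]
Count = 3

3


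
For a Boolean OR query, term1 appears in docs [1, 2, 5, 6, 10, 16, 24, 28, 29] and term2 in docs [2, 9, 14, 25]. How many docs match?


Boolean OR: find union of posting lists
term1 docs: [1, 2, 5, 6, 10, 16, 24, 28, 29]
term2 docs: [2, 9, 14, 25]
Union: [1, 2, 5, 6, 9, 10, 14, 16, 24, 25, 28, 29]
|union| = 12

12


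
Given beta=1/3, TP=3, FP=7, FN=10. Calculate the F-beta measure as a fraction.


P = TP/(TP+FP) = 3/10 = 3/10
R = TP/(TP+FN) = 3/13 = 3/13
beta^2 = 1/3^2 = 1/9
(1 + beta^2) = 10/9
Numerator = (1+beta^2)*P*R = 1/13
Denominator = beta^2*P + R = 1/30 + 3/13 = 103/390
F_beta = 30/103

30/103


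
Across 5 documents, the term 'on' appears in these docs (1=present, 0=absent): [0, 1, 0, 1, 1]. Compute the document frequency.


Checking each document for 'on':
Doc 1: absent
Doc 2: present
Doc 3: absent
Doc 4: present
Doc 5: present
df = sum of presences = 0 + 1 + 0 + 1 + 1 = 3

3


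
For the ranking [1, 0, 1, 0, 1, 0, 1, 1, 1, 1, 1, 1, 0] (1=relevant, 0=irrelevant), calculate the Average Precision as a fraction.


Computing P@k for each relevant position:
Position 1: relevant, P@1 = 1/1 = 1
Position 2: not relevant
Position 3: relevant, P@3 = 2/3 = 2/3
Position 4: not relevant
Position 5: relevant, P@5 = 3/5 = 3/5
Position 6: not relevant
Position 7: relevant, P@7 = 4/7 = 4/7
Position 8: relevant, P@8 = 5/8 = 5/8
Position 9: relevant, P@9 = 6/9 = 2/3
Position 10: relevant, P@10 = 7/10 = 7/10
Position 11: relevant, P@11 = 8/11 = 8/11
Position 12: relevant, P@12 = 9/12 = 3/4
Position 13: not relevant
Sum of P@k = 1 + 2/3 + 3/5 + 4/7 + 5/8 + 2/3 + 7/10 + 8/11 + 3/4 = 58277/9240
AP = 58277/9240 / 9 = 58277/83160

58277/83160
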